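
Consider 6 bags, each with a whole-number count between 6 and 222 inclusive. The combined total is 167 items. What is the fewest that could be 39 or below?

3

If only k of them are at most 39, the other 6 − k are at least 40, so the total is at least (6 − k)·40 + k·6.
This is ≤ 167, so (6 − k)·40 + 6k ≤ 167, which gives k ≥ 3.
Exactly 3 works: 3 values at 6 and 3 at 40 total 138; raise one of the low values by 29 (still ≤ 39) to hit 167.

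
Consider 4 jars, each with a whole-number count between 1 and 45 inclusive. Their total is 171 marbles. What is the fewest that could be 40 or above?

Each value short of 40 is at most 39, costing at least 45 − 39 = 6 against the maximum total of 180.
We can afford to lose at most 180 − 171 = 9, so at most ⌊9/6⌋ = 1 fall short, and at least 3 are ≥ 40.
Exactly 3 works: 3 values at 45 and 1 at 39 total 174; lower one of the high values by 3 (still ≥ 40) to hit 171.

3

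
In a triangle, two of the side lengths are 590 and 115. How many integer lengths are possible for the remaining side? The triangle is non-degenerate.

229

The triangle inequality gives |590 − 115| < c < 590 + 115, i.e. 475 < c < 705.
So c can be any integer from 476 to 704: 229 values.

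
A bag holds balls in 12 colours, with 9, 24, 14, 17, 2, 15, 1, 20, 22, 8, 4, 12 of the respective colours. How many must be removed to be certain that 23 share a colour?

147

In the worst case you take as many as possible of each colour without reaching 23: 9 + 22 + 14 + 17 + 2 + 15 + 1 + 20 + 22 + 8 + 4 + 12 = 146.
The next one must give 23 of some colour, so 146 + 1 = 147.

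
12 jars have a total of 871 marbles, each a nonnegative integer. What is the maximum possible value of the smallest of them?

72

If every one of the 12 were at least 73, the total would be at least 12 × 73 = 876 > 871.
Achievable: 5 of them at 72 and 7 at 73 total 871.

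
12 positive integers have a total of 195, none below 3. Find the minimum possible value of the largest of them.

If every one of the 12 were at most 16, the total would be at most 12 × 16 = 192 < 195.
Equality holds with 3 values of 17 and 9 values of 16.

17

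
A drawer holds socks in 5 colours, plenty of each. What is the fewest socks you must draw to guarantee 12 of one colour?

In the worst case you draw 11 of each of the 5 colours: 5 × 11 = 55.
One more forces 12 of some colour, so 55 + 1 = 56.

56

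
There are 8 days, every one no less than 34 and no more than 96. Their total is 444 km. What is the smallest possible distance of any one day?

34

Minimizing one value means maximizing the remaining 7.
The other 7 can take up 7 × 96 = 672 ≥ 444 − 34, so one day can sit at its floor of 34.
Achievable: one at 34 and the other 7 totalling 410, which fits since 7 × 34 ≤ 410 ≤ 7 × 96.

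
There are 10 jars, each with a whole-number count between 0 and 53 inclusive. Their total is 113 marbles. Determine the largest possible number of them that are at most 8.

9

Suppose k of them are at most 8. Those contribute at most 8 each and the rest at most 53 each.
So the total is at most 8k + 53(10 − k) = 530 − 45k. This must still be ≥ 113, so k ≤ 9.
k = 9 is achieved by 9 values at 8 and 1 at 53, total 125; lower one of the 53's by 12 (still > 8) to reach 113.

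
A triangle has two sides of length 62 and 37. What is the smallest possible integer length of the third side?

The third side must exceed |62 − 37| = 25.
The smallest integer above 25 is 26.

26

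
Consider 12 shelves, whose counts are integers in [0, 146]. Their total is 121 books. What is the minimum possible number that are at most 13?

Let j be the number exceeding 13. Then the total is ≥ 14·j + 0·(12 − j) = 0 + 14j.
So 14j ≤ 121 and j ≤ 8; hence at least 12 − 8 = 4 are ≤ 13.
Exactly 4 works: 4 values at 0 and 8 at 14 total 112; raise one of the low values by 9 (still ≤ 13) to hit 121.

4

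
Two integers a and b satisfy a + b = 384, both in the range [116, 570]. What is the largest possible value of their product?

ab = a(384 − a) is maximized when a is as near 384/2 as the bounds allow.
Taking a = 192 and b = 192 (both in [116, 570]) gives ab = 36864.

36864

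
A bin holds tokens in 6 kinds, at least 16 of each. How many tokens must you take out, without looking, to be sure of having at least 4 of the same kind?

You could draw 3 of every kind without reaching 4 of any — 18 in all.
One more forces 4 of some kind, so 18 + 1 = 19.

19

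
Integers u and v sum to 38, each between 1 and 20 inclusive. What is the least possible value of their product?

For a fixed sum, uv is smallest when u and v are as far apart as possible.
At the endpoint u = 18, v = 38 − 18 = 20, so uv = 18 × 20 = 360.

360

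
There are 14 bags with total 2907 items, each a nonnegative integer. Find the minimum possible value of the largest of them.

208

Some value must be at least ⌈2907/14⌉ = 208, since 14 × 207 = 2898 < 2907.
Achievable: 9 of them at 208 and 5 at 207 total 2907.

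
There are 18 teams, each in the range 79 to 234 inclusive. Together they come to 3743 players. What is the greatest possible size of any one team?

234

To make one team as large as possible, make the other 17 as small as possible.
The other 17 contribute at least 17 × 79 = 1343, leaving at most 3743 − 1343 = 2400.
But each team is capped at 234, so the maximum is 234.
Achievable: one at 234 and the other 17 totalling 3509, which fits since 17 × 79 ≤ 3509 ≤ 17 × 234.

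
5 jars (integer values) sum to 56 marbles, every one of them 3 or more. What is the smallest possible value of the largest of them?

12

If every one of the 5 were at most 11, the total would be at most 5 × 11 = 55 < 56.
Taking 4 copies of 11 and 1 copy of 12 gives exactly 56, so 12 is attained.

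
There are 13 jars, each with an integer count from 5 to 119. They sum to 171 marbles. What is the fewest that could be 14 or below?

If only k of them are at most 14, the other 13 − k are at least 15, so the total is at least (13 − k)·15 + k·5.
This is ≤ 171, so (13 − k)·15 + 5k ≤ 171, which gives k ≥ 3.
Exactly 3 works: 3 values at 5 and 10 at 15 total 165; raise one of the low values by 6 (still ≤ 14) to hit 171.

3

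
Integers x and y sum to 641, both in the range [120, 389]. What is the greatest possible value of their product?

With x + y fixed, xy peaks when the two are closest together.
Taking x = 320 and y = 321 (both in [120, 389]) gives xy = 102720.

102720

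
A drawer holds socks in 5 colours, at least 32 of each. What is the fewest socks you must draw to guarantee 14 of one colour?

66

In the worst case you draw 13 of each of the 5 colours: 5 × 13 = 65.
One more forces 14 of some colour, so 65 + 1 = 66.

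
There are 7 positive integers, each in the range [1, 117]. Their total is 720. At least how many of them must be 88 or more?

4

If only k of them are at least 88, the other 7 − k are at most 87, so the total is at most k·117 + (7 − k)·87.
This must reach 720, so k·117 + (7 − k)·87 ≥ 720, giving k ≥ 4.
Exactly 4 works: 4 values at 117 and 3 at 87 total 729; lower one of the high values by 9 (still ≥ 88) to hit 720.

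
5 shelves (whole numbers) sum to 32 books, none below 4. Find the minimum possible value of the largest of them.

Some value must be at least ⌈32/5⌉ = 7, since 5 × 6 = 30 < 32.
Equality holds with 2 values of 7 and 3 values of 6.

7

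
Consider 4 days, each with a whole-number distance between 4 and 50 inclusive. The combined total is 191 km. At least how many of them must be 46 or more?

Suppose at most 4 − j of them reach 46; then j values are ≤ 45 and the rest ≤ 50.
The total is then ≤ 45·j + 50·(4 − j) = 200 − 5j. For this to be ≥ 191 we need j ≤ 1, so at least 4 − 1 = 3 must reach 46.
Exactly 3 works: 3 values at 50 and 1 at 45 total 195; lower one of the high values by 4 (still ≥ 46) to hit 191.

3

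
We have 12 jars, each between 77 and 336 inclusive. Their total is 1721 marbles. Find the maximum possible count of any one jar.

To make one jar as large as possible, make the other 11 as small as possible.
The other 11 contribute at least 11 × 77 = 847, leaving at most 1721 − 847 = 874.
But each jar is capped at 336, so the maximum is 336.
Achievable: one at 336 and the other 11 totalling 1385, which fits since 11 × 77 ≤ 1385 ≤ 11 × 336.

336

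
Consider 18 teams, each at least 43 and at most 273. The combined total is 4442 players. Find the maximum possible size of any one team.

Maximizing one value means minimizing the remaining 17.
The other 17 contribute at least 17 × 43 = 731, leaving at most 4442 − 731 = 3711.
But each team is capped at 273, so the maximum is 273.
Achievable: one at 273 and the other 17 totalling 4169, which fits since 17 × 43 ≤ 4169 ≤ 17 × 273.

273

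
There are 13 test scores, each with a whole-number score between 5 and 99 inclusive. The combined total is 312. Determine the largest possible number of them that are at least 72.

3

Suppose k of them are at least 72. Those contribute at least 72 each and the other 13 − k at least 5 each.
So the total is at least 72k + 5(13 − k) = 65 + 67k. This must be ≤ 312, giving k ≤ 3.
k = 3 is achieved by 3 values at 72 and 10 at 5, total 266; add 46 to one value (staying below 72) to reach 312.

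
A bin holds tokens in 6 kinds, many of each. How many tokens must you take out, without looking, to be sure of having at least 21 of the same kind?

In the worst case you draw 20 of each of the 6 kinds: 6 × 20 = 120.
One more forces 21 of some kind, so 120 + 1 = 121.

121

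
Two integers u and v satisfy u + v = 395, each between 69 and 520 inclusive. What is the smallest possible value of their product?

22494

For a fixed sum, uv is smallest when u and v are as far apart as possible.
The extreme feasible split is u = 69, v = 326, giving uv = 22494.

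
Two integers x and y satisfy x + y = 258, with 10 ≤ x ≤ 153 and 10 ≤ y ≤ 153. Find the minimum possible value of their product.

xy = x(258 − x) is concave in x, so over [105, 153] it is minimized at an endpoint.
At the endpoint x = 105, y = 258 − 105 = 153, so xy = 105 × 153 = 16065.

16065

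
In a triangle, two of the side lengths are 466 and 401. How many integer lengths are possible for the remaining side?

801

The triangle inequality gives |466 − 401| < c < 466 + 401, i.e. 65 < c < 867.
So c can be any integer from 66 to 866: 801 values.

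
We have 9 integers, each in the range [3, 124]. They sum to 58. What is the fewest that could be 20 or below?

Let j be the number exceeding 20. Then the total is ≥ 21·j + 3·(9 − j) = 27 + 18j.
So 18j ≤ 31 and j ≤ 1; hence at least 9 − 1 = 8 are ≤ 20.
Exactly 8 works: 8 values at 3 and 1 at 21 total 45; raise one of the low values by 13 (still ≤ 20) to hit 58.

8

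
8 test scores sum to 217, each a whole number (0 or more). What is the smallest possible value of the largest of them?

28

Some value must be at least ⌈217/8⌉ = 28, since 8 × 27 = 216 < 217.
Achievable: 1 of them at 28 and 7 at 27 total 217.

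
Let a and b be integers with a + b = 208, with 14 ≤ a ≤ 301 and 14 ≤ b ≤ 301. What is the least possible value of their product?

For a fixed sum, ab is smallest when a and b are as far apart as possible.
The extreme feasible split is a = 14, b = 194, giving ab = 2716.

2716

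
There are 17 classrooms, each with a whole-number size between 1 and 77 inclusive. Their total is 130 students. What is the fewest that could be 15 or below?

10

Each value above 15 is at least 16, contributing at least 16 − 1 = 15 above the floor 1.
The sum exceeds the floor total 17 by 113, so at most ⌊113/15⌋ = 7 exceed 15, and at least 10 are ≤ 15.
Exactly 10 works: 10 values at 1 and 7 at 16 total 122; raise one of the low values by 8 (still ≤ 15) to hit 130.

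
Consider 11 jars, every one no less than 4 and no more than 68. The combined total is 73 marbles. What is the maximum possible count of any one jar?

Maximizing one value means minimizing the remaining 10.
The other 10 contribute at least 10 × 4 = 40, leaving at most 73 − 40 = 33.
Since 33 ≤ 68, this is achievable: one at 33 and 10 at 4.

33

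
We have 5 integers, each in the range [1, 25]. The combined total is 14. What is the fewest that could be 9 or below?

4

If only k of them are at most 9, the other 5 − k are at least 10, so the total is at least (5 − k)·10 + k·1.
This is ≤ 14, so (5 − k)·10 + 1k ≤ 14, which gives k ≥ 4.
Exactly 4 works: 4 values at 1 and 1 at 10 total 14.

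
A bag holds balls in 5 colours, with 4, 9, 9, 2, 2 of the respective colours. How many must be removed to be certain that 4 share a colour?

14

In the worst case you take as many as possible of each colour without reaching 4: 3 + 3 + 3 + 2 + 2 = 13.
The next one must give 4 of some colour, so 13 + 1 = 14.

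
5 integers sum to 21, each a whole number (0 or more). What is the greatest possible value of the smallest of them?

4

The average is 21/5 < 5, so some value is ≤ 4.
Equality holds with 4 values of 4 and 1 value of 5.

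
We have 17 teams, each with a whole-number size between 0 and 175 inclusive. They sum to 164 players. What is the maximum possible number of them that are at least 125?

Suppose k of them are at least 125. Those contribute at least 125 each and the other 17 − k at least 0 each.
So the total is at least 125k + 0(17 − k) = 0 + 125k. This must be ≤ 164, giving k ≤ 1.
k = 1 is achieved by 1 value at 125 and 16 at 0, total 125; add 39 to one value (staying below 125) to reach 164.

1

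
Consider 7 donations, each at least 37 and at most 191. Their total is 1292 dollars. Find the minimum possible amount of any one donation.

146

To make one donation as small as possible, make the other 6 as large as possible.
The other 6 contribute at most 6 × 191 = 1146, leaving at least 1292 − 1146 = 146.
Since 146 ≥ 37, this is achievable: one at 146 and 6 at 191.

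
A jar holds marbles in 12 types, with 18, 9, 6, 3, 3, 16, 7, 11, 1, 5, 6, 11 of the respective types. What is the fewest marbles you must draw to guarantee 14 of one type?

In the worst case you take as many as possible of each type without reaching 14: 13 + 9 + 6 + 3 + 3 + 13 + 7 + 11 + 1 + 5 + 6 + 11 = 88.
The next one must give 14 of some type, so 88 + 1 = 89.

89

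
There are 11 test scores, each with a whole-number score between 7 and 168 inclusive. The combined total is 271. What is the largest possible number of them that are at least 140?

Suppose k of them are at least 140. Those contribute at least 140 each and the other 11 − k at least 7 each.
So the total is at least 140k + 7(11 − k) = 77 + 133k. This must be ≤ 271, giving k ≤ 1.
k = 1 is achieved by 1 value at 140 and 10 at 7, total 210; add 61 to one value (staying below 140) to reach 271.

1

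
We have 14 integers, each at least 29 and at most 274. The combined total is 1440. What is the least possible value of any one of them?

Minimizing one value means maximizing the remaining 13.
The other 13 can take up 13 × 274 = 3562 ≥ 1440 − 29, so one integer can sit at its floor of 29.
Achievable: one at 29 and the other 13 totalling 1411, which fits since 13 × 29 ≤ 1411 ≤ 13 × 274.

29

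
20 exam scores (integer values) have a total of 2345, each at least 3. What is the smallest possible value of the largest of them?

118

Some value must be at least ⌈2345/20⌉ = 118, since 20 × 117 = 2340 < 2345.
Taking 15 copies of 117 and 5 copies of 118 gives exactly 2345, so 118 is attained.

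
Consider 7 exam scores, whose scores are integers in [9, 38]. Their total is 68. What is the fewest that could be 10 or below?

5

Let j be the number exceeding 10. Then the total is ≥ 11·j + 9·(7 − j) = 63 + 2j.
So 2j ≤ 5 and j ≤ 2; hence at least 7 − 2 = 5 are ≤ 10.
Exactly 5 works: 5 values at 9 and 2 at 11 total 67; raise one of the low values by 1 (still ≤ 10) to hit 68.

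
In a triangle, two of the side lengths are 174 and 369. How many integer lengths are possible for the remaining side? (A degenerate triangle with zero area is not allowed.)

347

The triangle inequality gives |174 − 369| < c < 174 + 369, i.e. 195 < c < 543.
So c can be any integer from 196 to 542: 347 values.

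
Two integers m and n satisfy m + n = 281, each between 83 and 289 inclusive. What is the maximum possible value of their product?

19740

mn = m(281 − m) is maximized when m is as near 281/2 as the bounds allow.
Taking m = 140 and n = 141 (both in [83, 289]) gives mn = 19740.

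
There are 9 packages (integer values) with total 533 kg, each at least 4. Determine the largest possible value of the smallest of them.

The average is 533/9 < 60, so some value is ≤ 59.
Equality holds with 7 values of 59 and 2 values of 60.

59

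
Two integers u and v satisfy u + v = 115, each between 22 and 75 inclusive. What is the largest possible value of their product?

3306

With u + v fixed, uv peaks when the two are closest together.
Taking u = 57 and v = 58 (both in [22, 75]) gives uv = 3306.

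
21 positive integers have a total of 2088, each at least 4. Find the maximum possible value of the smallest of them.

If every one of the 21 were at least 100, the total would be at least 21 × 100 = 2100 > 2088.
Achievable: 12 of them at 99 and 9 at 100 total 2088.

99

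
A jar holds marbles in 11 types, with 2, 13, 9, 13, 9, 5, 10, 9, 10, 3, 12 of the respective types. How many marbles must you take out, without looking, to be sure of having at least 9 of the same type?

In the worst case you take as many as possible of each type without reaching 9: 2 + 8 + 8 + 8 + 8 + 5 + 8 + 8 + 8 + 3 + 8 = 74.
The next one must give 9 of some type, so 74 + 1 = 75.

75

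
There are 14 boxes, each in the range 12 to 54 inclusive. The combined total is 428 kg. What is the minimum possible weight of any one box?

To make one box as small as possible, make the other 13 as large as possible.
The other 13 can take up 13 × 54 = 702 ≥ 428 − 12, so one box can sit at its floor of 12.
Achievable: one at 12 and the other 13 totalling 416, which fits since 13 × 12 ≤ 416 ≤ 13 × 54.

12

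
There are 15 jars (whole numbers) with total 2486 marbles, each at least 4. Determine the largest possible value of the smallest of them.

165

The 15 values sum to 2486, so their minimum is at most ⌊2486/15⌋ = 165.
Taking 4 copies of 165 and 11 copies of 166 gives exactly 2486, so 165 is attained.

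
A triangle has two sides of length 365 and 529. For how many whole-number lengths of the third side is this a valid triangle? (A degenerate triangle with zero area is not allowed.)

The triangle inequality gives |365 − 529| < c < 365 + 529, i.e. 164 < c < 894.
So c can be any integer from 165 to 893: 729 values.

729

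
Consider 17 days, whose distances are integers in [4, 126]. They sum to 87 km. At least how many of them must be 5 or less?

8

If only k of them are at most 5, the other 17 − k are at least 6, so the total is at least (17 − k)·6 + k·4.
This is ≤ 87, so (17 − k)·6 + 4k ≤ 87, which gives k ≥ 8.
Exactly 8 works: 8 values at 4 and 9 at 6 total 86; raise one of the low values by 1 (still ≤ 5) to hit 87.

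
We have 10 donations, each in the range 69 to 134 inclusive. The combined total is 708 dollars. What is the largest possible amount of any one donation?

87

To make one donation as large as possible, make the other 9 as small as possible.
The other 9 contribute at least 9 × 69 = 621, leaving at most 708 − 621 = 87.
Since 87 ≤ 134, this is achievable: one at 87 and 9 at 69.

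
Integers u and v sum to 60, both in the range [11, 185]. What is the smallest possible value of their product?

For a fixed sum, uv is smallest when u and v are as far apart as possible.
The extreme feasible split is u = 11, v = 49, giving uv = 539.

539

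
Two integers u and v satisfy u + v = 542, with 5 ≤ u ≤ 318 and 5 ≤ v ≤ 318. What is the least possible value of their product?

For a fixed sum, uv is smallest when u and v are as far apart as possible.
The extreme feasible split is u = 224, v = 318, giving uv = 71232.

71232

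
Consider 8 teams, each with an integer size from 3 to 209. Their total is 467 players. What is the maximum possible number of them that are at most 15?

Suppose k of them are at most 15. Those contribute at most 15 each and the rest at most 209 each.
So the total is at most 15k + 209(8 − k) = 1672 − 194k. This must still be ≥ 467, so k ≤ 6.
k = 6 is achieved by 6 values at 15 and 2 at 209, total 508; lower one of the 209's by 41 (still > 15) to reach 467.

6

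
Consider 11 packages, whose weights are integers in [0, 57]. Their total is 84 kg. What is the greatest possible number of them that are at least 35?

2

If k of the values are ≥ 35, the total is ≥ 35k + 0(11 − k).
Setting 35k + 0(11 − k) ≤ 84 gives 35k ≤ 84, so k ≤ 2.
k = 2 is achieved by 2 values at 35 and 9 at 0, total 70; add 14 to one value (staying below 35) to reach 84.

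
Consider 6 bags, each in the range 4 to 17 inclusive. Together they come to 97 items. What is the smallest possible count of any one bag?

12

To make one bag as small as possible, make the other 5 as large as possible.
The other 5 contribute at most 5 × 17 = 85, leaving at least 97 − 85 = 12.
Since 12 ≥ 4, this is achievable: one at 12 and 5 at 17.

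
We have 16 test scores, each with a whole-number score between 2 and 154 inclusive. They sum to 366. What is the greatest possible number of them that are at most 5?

14

Suppose k of them are at most 5. Those contribute at most 5 each and the rest at most 154 each.
So the total is at most 5k + 154(16 − k) = 2464 − 149k. This must still be ≥ 366, so k ≤ 14.
k = 14 is achieved by 14 values at 5 and 2 at 154, total 378; lower one of the 154's by 12 (still > 5) to reach 366.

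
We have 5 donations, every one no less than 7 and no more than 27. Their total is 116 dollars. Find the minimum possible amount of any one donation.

To make one donation as small as possible, make the other 4 as large as possible.
The other 4 contribute at most 4 × 27 = 108, leaving at least 116 − 108 = 8.
Since 8 ≥ 7, this is achievable: one at 8 and 4 at 27.

8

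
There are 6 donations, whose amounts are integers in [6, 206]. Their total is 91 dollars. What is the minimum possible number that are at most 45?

5

Each value above 45 is at least 46, contributing at least 46 − 6 = 40 above the floor 6.
The sum exceeds the floor total 36 by 55, so at most ⌊55/40⌋ = 1 exceed 45, and at least 5 are ≤ 45.
Exactly 5 works: 5 values at 6 and 1 at 46 total 76; raise one of the low values by 15 (still ≤ 45) to hit 91.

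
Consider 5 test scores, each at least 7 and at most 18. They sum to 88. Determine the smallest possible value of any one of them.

Minimizing one value means maximizing the remaining 4.
The other 4 contribute at most 4 × 18 = 72, leaving at least 88 − 72 = 16.
Since 16 ≥ 7, this is achievable: one at 16 and 4 at 18.

16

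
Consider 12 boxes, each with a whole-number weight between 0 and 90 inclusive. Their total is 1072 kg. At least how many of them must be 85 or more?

11

If only k of them are at least 85, the other 12 − k are at most 84, so the total is at most k·90 + (12 − k)·84.
This must reach 1072, so k·90 + (12 − k)·84 ≥ 1072, giving k ≥ 11.
Exactly 11 works: 11 values at 90 and 1 at 84 total 1074; lower one of the high values by 2 (still ≥ 85) to hit 1072.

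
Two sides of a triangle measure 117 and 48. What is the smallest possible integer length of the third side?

The third side must exceed |117 − 48| = 69.
The smallest integer above 69 is 70.

70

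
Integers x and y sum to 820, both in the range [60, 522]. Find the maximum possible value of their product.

168100

With x + y fixed, xy peaks when the two are closest together.
Taking x = 410 and y = 410 (both in [60, 522]) gives xy = 168100.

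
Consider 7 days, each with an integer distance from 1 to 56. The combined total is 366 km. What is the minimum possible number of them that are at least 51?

Each value short of 51 is at most 50, costing at least 56 − 50 = 6 against the maximum total of 392.
We can afford to lose at most 392 − 366 = 26, so at most ⌊26/6⌋ = 4 fall short, and at least 3 are ≥ 51.
Exactly 3 works: 3 values at 56 and 4 at 50 total 368; lower one of the high values by 2 (still ≥ 51) to hit 366.

3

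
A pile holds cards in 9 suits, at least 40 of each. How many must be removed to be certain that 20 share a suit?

172

You could draw 19 of every suit without reaching 20 of any — 171 in all.
One more forces 20 of some suit, so 171 + 1 = 172.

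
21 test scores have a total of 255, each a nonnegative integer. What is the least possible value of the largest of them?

The average is 255/21 > 12, so not all 21 can be 12 or less; the largest is ≥ 13.
Equality holds with 3 values of 13 and 18 values of 12.

13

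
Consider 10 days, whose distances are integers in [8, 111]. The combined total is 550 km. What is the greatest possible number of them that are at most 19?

Each value at 19 or below falls at least 111 − 19 = 92 short of the ceiling 111.
The ceiling total is 10 × 111 = 1110, and we need 550, so at most ⌊(1110 − 550)/92⌋ = 6 can be that low.
k = 6 is achieved by 6 values at 19 and 4 at 111, total 558; lower one of the 111's by 8 (still > 19) to reach 550.

6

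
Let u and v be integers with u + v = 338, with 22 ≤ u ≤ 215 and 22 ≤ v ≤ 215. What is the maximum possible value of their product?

With u + v fixed, uv peaks when the two are closest together.
Taking u = 169 and v = 169 (both in [22, 215]) gives uv = 28561.

28561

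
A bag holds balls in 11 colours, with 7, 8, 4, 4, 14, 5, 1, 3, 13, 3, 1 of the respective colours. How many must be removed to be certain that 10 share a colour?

55

In the worst case you take as many as possible of each colour without reaching 10: 7 + 8 + 4 + 4 + 9 + 5 + 1 + 3 + 9 + 3 + 1 = 54.
The next one must give 10 of some colour, so 54 + 1 = 55.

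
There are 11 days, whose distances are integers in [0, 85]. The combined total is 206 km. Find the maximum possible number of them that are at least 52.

Suppose k of them are at least 52. Those contribute at least 52 each and the other 11 − k at least 0 each.
So the total is at least 52k + 0(11 − k) = 0 + 52k. This must be ≤ 206, giving k ≤ 3.
k = 3 is achieved by 3 values at 52 and 8 at 0, total 156; add 50 to one value (staying below 52) to reach 206.

3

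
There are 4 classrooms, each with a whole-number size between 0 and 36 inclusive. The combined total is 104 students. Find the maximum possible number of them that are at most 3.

Each value at 3 or below falls at least 36 − 3 = 33 short of the ceiling 36.
The ceiling total is 4 × 36 = 144, and we need 104, so at most ⌊(144 − 104)/33⌋ = 1 can be that low.
k = 1 is achieved by 1 value at 3 and 3 at 36, total 111; lower one of the 36's by 7 (still > 3) to reach 104.

1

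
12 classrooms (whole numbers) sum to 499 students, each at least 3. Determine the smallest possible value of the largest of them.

42

Some value must be at least ⌈499/12⌉ = 42, since 12 × 41 = 492 < 499.
Equality holds with 7 values of 42 and 5 values of 41.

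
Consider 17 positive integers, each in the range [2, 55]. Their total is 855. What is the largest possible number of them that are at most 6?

1

Suppose k of them are at most 6. Those contribute at most 6 each and the rest at most 55 each.
So the total is at most 6k + 55(17 − k) = 935 − 49k. This must still be ≥ 855, so k ≤ 1.
k = 1 is achieved by 1 value at 6 and 16 at 55, total 886; lower one of the 55's by 31 (still > 6) to reach 855.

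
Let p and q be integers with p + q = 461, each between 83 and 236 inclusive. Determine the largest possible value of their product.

53130

pq = p(461 − p) is maximized when p is as near 461/2 as the bounds allow.
Taking p = 230 and q = 231 (both in [83, 236]) gives pq = 53130.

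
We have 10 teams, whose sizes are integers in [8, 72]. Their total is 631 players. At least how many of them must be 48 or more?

If only k of them are at least 48, the other 10 − k are at most 47, so the total is at most k·72 + (10 − k)·47.
This must reach 631, so k·72 + (10 − k)·47 ≥ 631, giving k ≥ 7.
Exactly 7 works: 7 values at 72 and 3 at 47 total 645; lower one of the high values by 14 (still ≥ 48) to hit 631.

7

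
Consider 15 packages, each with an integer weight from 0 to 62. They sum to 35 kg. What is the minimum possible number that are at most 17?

Each value above 17 is at least 18, contributing at least 18 − 0 = 18 above the floor 0.
The sum exceeds the floor total 0 by 35, so at most ⌊35/18⌋ = 1 exceed 17, and at least 14 are ≤ 17.
Exactly 14 works: 14 values at 0 and 1 at 18 total 18; raise one of the low values by 17 (still ≤ 17) to hit 35.

14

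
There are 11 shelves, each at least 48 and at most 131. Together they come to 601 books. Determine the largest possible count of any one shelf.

121

To make one shelf as large as possible, make the other 10 as small as possible.
The other 10 contribute at least 10 × 48 = 480, leaving at most 601 − 480 = 121.
Since 121 ≤ 131, this is achievable: one at 121 and 10 at 48.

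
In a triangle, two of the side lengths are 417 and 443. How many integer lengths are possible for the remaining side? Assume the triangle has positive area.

833

The triangle inequality gives |417 − 443| < c < 417 + 443, i.e. 26 < c < 860.
So c can be any integer from 27 to 859: 833 values.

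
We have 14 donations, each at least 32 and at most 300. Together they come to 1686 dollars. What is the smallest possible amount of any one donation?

32

To make one donation as small as possible, make the other 13 as large as possible.
The other 13 can take up 13 × 300 = 3900 ≥ 1686 − 32, so one donation can sit at its floor of 32.
Achievable: one at 32 and the other 13 totalling 1654, which fits since 13 × 32 ≤ 1654 ≤ 13 × 300.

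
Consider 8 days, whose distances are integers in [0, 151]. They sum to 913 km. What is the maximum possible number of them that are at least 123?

With k values at 123 or above and the rest at least 0, the sum is at least 0 + 123k.
Since the sum is 913, we need 123k ≤ 913, i.e. k ≤ 7.
k = 7 is achieved by 7 values at 123 and 1 at 0, total 861; add 52 to one value (staying below 123) to reach 913.

7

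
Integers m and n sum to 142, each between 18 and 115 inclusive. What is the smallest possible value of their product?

For a fixed sum, mn is smallest when m and n are as far apart as possible.
At the endpoint m = 27, n = 142 − 27 = 115, so mn = 27 × 115 = 3105.

3105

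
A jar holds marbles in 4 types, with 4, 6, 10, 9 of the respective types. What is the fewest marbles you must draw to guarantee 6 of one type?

In the worst case you take as many as possible of each type without reaching 6: 4 + 5 + 5 + 5 = 19.
The next one must give 6 of some type, so 19 + 1 = 20.

20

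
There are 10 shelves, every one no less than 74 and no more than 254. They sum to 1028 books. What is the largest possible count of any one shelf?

Maximizing one value means minimizing the remaining 9.
The other 9 contribute at least 9 × 74 = 666, leaving at most 1028 − 666 = 362.
But each shelf is capped at 254, so the maximum is 254.
Achievable: one at 254 and the other 9 totalling 774, which fits since 9 × 74 ≤ 774 ≤ 9 × 254.

254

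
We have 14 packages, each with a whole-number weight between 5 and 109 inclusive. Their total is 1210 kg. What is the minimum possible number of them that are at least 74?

If only k of them are at least 74, the other 14 − k are at most 73, so the total is at most k·109 + (14 − k)·73.
This must reach 1210, so k·109 + (14 − k)·73 ≥ 1210, giving k ≥ 6.
Exactly 6 works: 6 values at 109 and 8 at 73 total 1238; lower one of the high values by 28 (still ≥ 74) to hit 1210.

6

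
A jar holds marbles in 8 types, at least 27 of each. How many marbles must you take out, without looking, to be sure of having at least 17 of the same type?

In the worst case you draw 16 of each of the 8 types: 8 × 16 = 128.
One more forces 17 of some type, so 128 + 1 = 129.

129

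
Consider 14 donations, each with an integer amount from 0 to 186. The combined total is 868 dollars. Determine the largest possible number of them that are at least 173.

With k values at 173 or above and the rest at least 0, the sum is at least 0 + 173k.
Since the sum is 868, we need 173k ≤ 868, i.e. k ≤ 5.
k = 5 is achieved by 5 values at 173 and 9 at 0, total 865; add 3 to one value (staying below 173) to reach 868.

5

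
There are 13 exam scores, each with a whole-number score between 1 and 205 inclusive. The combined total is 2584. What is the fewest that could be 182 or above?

10

Each value short of 182 is at most 181, costing at least 205 − 181 = 24 against the maximum total of 2665.
We can afford to lose at most 2665 − 2584 = 81, so at most ⌊81/24⌋ = 3 fall short, and at least 10 are ≥ 182.
Exactly 10 works: 10 values at 205 and 3 at 181 total 2593; lower one of the high values by 9 (still ≥ 182) to hit 2584.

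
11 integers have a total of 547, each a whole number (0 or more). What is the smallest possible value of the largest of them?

50

The average is 547/11 > 49, so not all 11 can be 49 or less; the largest is ≥ 50.
Taking 3 copies of 49 and 8 copies of 50 gives exactly 547, so 50 is attained.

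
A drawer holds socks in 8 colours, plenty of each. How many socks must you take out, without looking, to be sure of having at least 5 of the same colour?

33

In the worst case you draw 4 of each of the 8 colours: 8 × 4 = 32.
One more forces 5 of some colour, so 32 + 1 = 33.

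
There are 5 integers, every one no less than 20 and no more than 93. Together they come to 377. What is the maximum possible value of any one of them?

93

To make one integer as large as possible, make the other 4 as small as possible.
The other 4 contribute at least 4 × 20 = 80, leaving at most 377 − 80 = 297.
But each integer is capped at 93, so the maximum is 93.
Achievable: one at 93 and the other 4 totalling 284, which fits since 4 × 20 ≤ 284 ≤ 4 × 93.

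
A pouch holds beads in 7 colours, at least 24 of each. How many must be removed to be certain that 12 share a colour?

In the worst case you draw 11 of each of the 7 colours: 7 × 11 = 77.
One more forces 12 of some colour, so 77 + 1 = 78.

78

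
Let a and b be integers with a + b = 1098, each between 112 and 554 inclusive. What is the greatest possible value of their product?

With a + b fixed, ab peaks when the two are closest together.
Taking a = 549 and b = 549 (both in [112, 554]) gives ab = 301401.

301401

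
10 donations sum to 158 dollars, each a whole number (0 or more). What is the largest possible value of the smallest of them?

15

If every one of the 10 were at least 16, the total would be at least 10 × 16 = 160 > 158.
Equality holds with 2 values of 15 and 8 values of 16.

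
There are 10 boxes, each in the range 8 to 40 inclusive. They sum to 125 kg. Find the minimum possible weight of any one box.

8

To make one box as small as possible, make the other 9 as large as possible.
The other 9 can take up 9 × 40 = 360 ≥ 125 − 8, so one box can sit at its floor of 8.
Achievable: one at 8 and the other 9 totalling 117, which fits since 9 × 8 ≤ 117 ≤ 9 × 40.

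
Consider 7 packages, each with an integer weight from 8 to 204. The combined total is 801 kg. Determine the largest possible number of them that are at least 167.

If k of the values are ≥ 167, the total is ≥ 167k + 8(7 − k).
Setting 167k + 8(7 − k) ≤ 801 gives 159k ≤ 745, so k ≤ 4.
k = 4 is achieved by 4 values at 167 and 3 at 8, total 692; add 109 to one value (staying below 167) to reach 801.

4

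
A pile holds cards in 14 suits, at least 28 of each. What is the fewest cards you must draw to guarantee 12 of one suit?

155

You could draw 11 of every suit without reaching 12 of any — 154 in all.
One more forces 12 of some suit, so 154 + 1 = 155.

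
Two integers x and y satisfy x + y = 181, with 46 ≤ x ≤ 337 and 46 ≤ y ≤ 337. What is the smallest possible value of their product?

6210

For a fixed sum, xy is smallest when x and y are as far apart as possible.
At the endpoint x = 46, y = 181 − 46 = 135, so xy = 46 × 135 = 6210.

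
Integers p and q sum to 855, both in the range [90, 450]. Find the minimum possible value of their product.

For a fixed sum, pq is smallest when p and q are as far apart as possible.
At the endpoint p = 405, q = 855 − 405 = 450, so pq = 405 × 450 = 182250.

182250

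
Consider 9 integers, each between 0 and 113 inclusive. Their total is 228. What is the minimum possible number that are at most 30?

Each value above 30 is at least 31, contributing at least 31 − 0 = 31 above the floor 0.
The sum exceeds the floor total 0 by 228, so at most ⌊228/31⌋ = 7 exceed 30, and at least 2 are ≤ 30.
Exactly 2 works: 2 values at 0 and 7 at 31 total 217; raise one of the low values by 11 (still ≤ 30) to hit 228.

2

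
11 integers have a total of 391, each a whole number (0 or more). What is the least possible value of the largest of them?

36

The 11 values sum to 391, so their maximum is at least ⌈391/11⌉ = 36.
Taking 5 copies of 35 and 6 copies of 36 gives exactly 391, so 36 is attained.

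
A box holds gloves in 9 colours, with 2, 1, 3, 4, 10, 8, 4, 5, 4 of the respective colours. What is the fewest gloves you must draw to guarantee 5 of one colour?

31

In the worst case you take as many as possible of each colour without reaching 5: 2 + 1 + 3 + 4 + 4 + 4 + 4 + 4 + 4 = 30.
The next one must give 5 of some colour, so 30 + 1 = 31.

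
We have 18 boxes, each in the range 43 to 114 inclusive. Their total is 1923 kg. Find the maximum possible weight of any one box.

114

To make one box as large as possible, make the other 17 as small as possible.
The other 17 contribute at least 17 × 43 = 731, leaving at most 1923 − 731 = 1192.
But each box is capped at 114, so the maximum is 114.
Achievable: one at 114 and the other 17 totalling 1809, which fits since 17 × 43 ≤ 1809 ≤ 17 × 114.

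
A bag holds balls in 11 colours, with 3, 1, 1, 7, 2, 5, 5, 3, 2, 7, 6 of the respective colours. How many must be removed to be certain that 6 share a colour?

In the worst case you take as many as possible of each colour without reaching 6: 3 + 1 + 1 + 5 + 2 + 5 + 5 + 3 + 2 + 5 + 5 = 37.
The next one must give 6 of some colour, so 37 + 1 = 38.

38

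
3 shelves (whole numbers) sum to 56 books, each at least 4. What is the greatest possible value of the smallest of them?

18

The 3 values sum to 56, so their minimum is at most ⌊56/3⌋ = 18.
Taking 1 copy of 18 and 2 copies of 19 gives exactly 56, so 18 is attained.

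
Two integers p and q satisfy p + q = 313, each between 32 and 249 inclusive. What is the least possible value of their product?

15936

Since p + q is fixed, pushing one of them to its bound minimizes the product.
At the endpoint p = 64, q = 313 − 64 = 249, so pq = 64 × 249 = 15936.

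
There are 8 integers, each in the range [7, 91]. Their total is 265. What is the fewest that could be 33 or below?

If only k of them are at most 33, the other 8 − k are at least 34, so the total is at least (8 − k)·34 + k·7.
This is ≤ 265, so (8 − k)·34 + 7k ≤ 265, which gives k ≥ 1.
Exactly 1 works: 1 value at 7 and 7 at 34 total 245; raise one of the low values by 20 (still ≤ 33) to hit 265.

1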